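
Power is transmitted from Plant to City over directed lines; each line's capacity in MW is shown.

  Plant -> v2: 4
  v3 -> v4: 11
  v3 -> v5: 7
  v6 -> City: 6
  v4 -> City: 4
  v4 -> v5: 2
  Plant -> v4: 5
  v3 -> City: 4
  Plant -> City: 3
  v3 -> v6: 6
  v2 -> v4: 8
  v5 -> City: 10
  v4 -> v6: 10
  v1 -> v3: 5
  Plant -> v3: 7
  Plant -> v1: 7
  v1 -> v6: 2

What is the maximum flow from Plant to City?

26

Augment Plant→City: bottleneck 3, flow now 3.
Augment Plant→v3→City: bottleneck 4, flow now 7.
Augment Plant→v4→City: bottleneck 4, flow now 11.
Augment Plant→v1→v6→City: bottleneck 2, flow now 13.
Augment Plant→v3→v5→City: bottleneck 3, flow now 16.
Augment Plant→v4→v5→City: bottleneck 1, flow now 17.
Augment Plant→v1→v3→v5→City: bottleneck 4, flow now 21.
Augment Plant→v1→v3→v6→City: bottleneck 1, flow now 22.
Augment Plant→v2→v4→v5→City: bottleneck 1, flow now 23.
Augment Plant→v2→v4→v6→City: bottleneck 3, flow now 26.
No augmenting path remains; maximum flow = 26.
In the residual graph, reachable from Plant: {Plant}.
Min-cut edges: Plant→v1 (7), Plant→v2 (4), Plant→v3 (7), Plant→v4 (5), Plant→City (3); capacity 7 + 4 + 7 + 5 + 3 = 26.
This cut is saturated, so no flow can exceed 26.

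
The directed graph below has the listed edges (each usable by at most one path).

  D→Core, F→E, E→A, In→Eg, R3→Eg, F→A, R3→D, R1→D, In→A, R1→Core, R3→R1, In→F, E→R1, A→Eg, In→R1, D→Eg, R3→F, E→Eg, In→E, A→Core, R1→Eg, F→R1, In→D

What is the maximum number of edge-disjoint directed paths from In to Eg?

Assign every edge capacity 1; by Menger, the answer equals the max flow.
Path In→Eg (+1); total 1.
Path In→E→Eg (+1); total 2.
Path In→A→Eg (+1); total 3.
Path In→R1→Eg (+1); total 4.
Path In→D→Eg (+1); total 5.
No residual In→Eg path; max flow = 5.
Certifying cut of size 5: {A→Eg, D→Eg, E→Eg, In→Eg, R1→Eg}.

5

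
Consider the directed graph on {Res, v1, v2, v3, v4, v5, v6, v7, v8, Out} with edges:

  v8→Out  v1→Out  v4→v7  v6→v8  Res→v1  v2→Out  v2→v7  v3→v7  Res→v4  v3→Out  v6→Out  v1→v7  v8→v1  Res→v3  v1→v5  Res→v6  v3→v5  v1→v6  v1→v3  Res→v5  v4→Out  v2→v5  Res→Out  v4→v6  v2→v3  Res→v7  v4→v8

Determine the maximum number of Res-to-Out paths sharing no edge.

5

Assign every edge capacity 1; by Menger, the answer equals the max flow.
Path Res→Out (+1); total 1.
Path Res→v1→Out (+1); total 2.
Path Res→v3→Out (+1); total 3.
Path Res→v4→Out (+1); total 4.
Path Res→v6→Out (+1); total 5.
No residual Res→Out path; max flow = 5.
Certifying cut of size 5: {Res→Out, Res→v1, Res→v3, Res→v4, Res→v6}.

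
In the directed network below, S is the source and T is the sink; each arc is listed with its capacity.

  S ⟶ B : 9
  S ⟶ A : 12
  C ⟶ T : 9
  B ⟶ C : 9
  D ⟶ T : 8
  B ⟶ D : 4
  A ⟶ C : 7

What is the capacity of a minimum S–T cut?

13

Augment S→A→C→T: bottleneck 7, flow now 7.
Augment S→B→C→T: bottleneck 2, flow now 9.
Augment S→B→D→T: bottleneck 4, flow now 13.
No augmenting path remains; maximum flow = 13.
By max-flow min-cut, the minimum cut capacity equals the max flow.
In the residual graph, reachable from S: {S, A, B, C}.
Min-cut edges: B→D (4), C→T (9); capacity 4 + 9 = 13.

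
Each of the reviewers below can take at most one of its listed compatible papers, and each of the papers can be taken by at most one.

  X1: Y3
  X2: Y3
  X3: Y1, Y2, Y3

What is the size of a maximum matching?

Unit-capacity flow: source→left, listed edges, right→sink; max matching = max flow.
Augmenting path X1→Y3 (+1); matched 1.
Augmenting path X3→Y1 (+1); matched 2.
No augmenting path remains; maximum matching = 2.
König certificate: {X3, Y3} is a vertex cover of size 2 (every listed pair touches it), so no matching can be larger.

2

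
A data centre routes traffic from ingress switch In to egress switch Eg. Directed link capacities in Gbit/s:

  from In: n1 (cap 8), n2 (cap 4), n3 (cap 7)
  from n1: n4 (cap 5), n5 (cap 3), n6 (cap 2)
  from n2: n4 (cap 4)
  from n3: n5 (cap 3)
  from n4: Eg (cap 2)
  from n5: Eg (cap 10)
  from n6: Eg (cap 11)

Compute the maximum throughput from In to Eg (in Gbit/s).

Augment In→n1→n4→Eg: bottleneck 2, flow now 2.
Augment In→n1→n5→Eg: bottleneck 3, flow now 5.
Augment In→n1→n6→Eg: bottleneck 2, flow now 7.
Augment In→n3→n5→Eg: bottleneck 3, flow now 10.
No augmenting path remains; maximum flow = 10.
In the residual graph, reachable from In: {In, n1, n2, n3, n4}.
Min-cut edges: n1→n5 (3), n1→n6 (2), n3→n5 (3), n4→Eg (2); capacity 3 + 2 + 3 + 2 = 10.
This cut is saturated, so no flow can exceed 10.

10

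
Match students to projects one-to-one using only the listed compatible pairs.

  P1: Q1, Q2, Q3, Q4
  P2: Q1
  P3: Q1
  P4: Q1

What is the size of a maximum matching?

Unit-capacity flow: source→left, listed edges, right→sink; max matching = max flow.
Augmenting path P1→Q1 (+1); matched 1.
Augmenting path P2→Q1→P1→Q2 (+1); matched 2.
No augmenting path remains; maximum matching = 2.
König certificate: {P1, Q1} is a vertex cover of size 2 (every listed pair touches it), so no matching can be larger.

2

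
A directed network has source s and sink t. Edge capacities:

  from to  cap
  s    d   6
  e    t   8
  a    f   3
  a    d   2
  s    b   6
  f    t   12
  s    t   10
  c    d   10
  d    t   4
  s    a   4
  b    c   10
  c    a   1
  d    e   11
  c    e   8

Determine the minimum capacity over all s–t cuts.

25

Augment s→t: bottleneck 10, flow now 10.
Augment s→d→t: bottleneck 4, flow now 14.
Augment s→a→f→t: bottleneck 3, flow now 17.
Augment s→d→e→t: bottleneck 2, flow now 19.
Augment s→a→d→e→t: bottleneck 1, flow now 20.
Augment s→b→c→e→t: bottleneck 5, flow now 25.
No augmenting path remains; maximum flow = 25.
By max-flow min-cut, the minimum cut capacity equals the max flow.
In the residual graph, reachable from s: {s, a, b, c, d, e}.
Min-cut edges: s→t (10), a→f (3), d→t (4), e→t (8); capacity 10 + 3 + 4 + 8 = 25.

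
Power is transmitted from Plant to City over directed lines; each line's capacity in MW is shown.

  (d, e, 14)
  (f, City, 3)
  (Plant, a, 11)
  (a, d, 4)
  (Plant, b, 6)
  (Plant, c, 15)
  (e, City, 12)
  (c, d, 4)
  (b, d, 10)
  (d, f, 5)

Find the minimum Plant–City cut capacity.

14

Augment Plant→a→d→e→City: bottleneck 4, flow now 4.
Augment Plant→b→d→e→City: bottleneck 6, flow now 10.
Augment Plant→c→d→e→City: bottleneck 2, flow now 12.
Augment Plant→c→d→f→City: bottleneck 2, flow now 14.
No augmenting path remains; maximum flow = 14.
By max-flow min-cut, the minimum cut capacity equals the max flow.
In the residual graph, reachable from Plant: {Plant, a, c}.
Min-cut edges: Plant→b (6), a→d (4), c→d (4); capacity 6 + 4 + 4 = 14.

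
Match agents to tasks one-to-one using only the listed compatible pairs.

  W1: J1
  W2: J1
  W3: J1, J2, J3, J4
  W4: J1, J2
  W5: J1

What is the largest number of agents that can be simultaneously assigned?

Unit-capacity flow: source→left, listed edges, right→sink; max matching = max flow.
Augmenting path W1→J1 (+1); matched 1.
Augmenting path W3→J2 (+1); matched 2.
Augmenting path W4→J2→W3→J3 (+1); matched 3.
No augmenting path remains; maximum matching = 3.
König certificate: {W3, W4, J1} is a vertex cover of size 3 (every listed pair touches it), so no matching can be larger.

3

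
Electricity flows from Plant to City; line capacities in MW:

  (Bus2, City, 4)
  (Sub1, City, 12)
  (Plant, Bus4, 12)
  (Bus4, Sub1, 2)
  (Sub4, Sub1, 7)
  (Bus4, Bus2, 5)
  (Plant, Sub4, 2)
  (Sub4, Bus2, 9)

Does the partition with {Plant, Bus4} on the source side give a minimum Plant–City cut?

Given cut capacity: 2 + 5 + 2 = 9.
Augment Plant→Bus4→Bus2→City: bottleneck 4, flow now 4.
Augment Plant→Bus4→Sub1→City: bottleneck 2, flow now 6.
Augment Plant→Sub4→Sub1→City: bottleneck 2, flow now 8.
No augmenting path remains; maximum flow = 8.
In the residual graph, reachable from Plant: {Plant, Bus4, Bus2}.
Min-cut edges: Plant→Sub4 (2), Bus4→Sub1 (2), Bus2→City (4); capacity 2 + 2 + 4 = 8.
Cut capacity 9 exceeds the max flow 8, so it is not minimum.

No — its capacity is 9, but the minimum cut has capacity 8.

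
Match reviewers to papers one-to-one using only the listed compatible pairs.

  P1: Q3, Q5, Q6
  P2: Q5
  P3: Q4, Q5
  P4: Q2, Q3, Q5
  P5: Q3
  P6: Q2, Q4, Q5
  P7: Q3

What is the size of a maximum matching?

Unit-capacity flow: source→left, listed edges, right→sink; max matching = max flow.
Augmenting path P1→Q3 (+1); matched 1.
Augmenting path P2→Q5 (+1); matched 2.
Augmenting path P3→Q4 (+1); matched 3.
Augmenting path P4→Q2 (+1); matched 4.
Augmenting path P5→Q3→P1→Q6 (+1); matched 5.
No augmenting path remains; maximum matching = 5.
König certificate: {P1, Q2, Q3, Q4, Q5} is a vertex cover of size 5 (every listed pair touches it), so no matching can be larger.

5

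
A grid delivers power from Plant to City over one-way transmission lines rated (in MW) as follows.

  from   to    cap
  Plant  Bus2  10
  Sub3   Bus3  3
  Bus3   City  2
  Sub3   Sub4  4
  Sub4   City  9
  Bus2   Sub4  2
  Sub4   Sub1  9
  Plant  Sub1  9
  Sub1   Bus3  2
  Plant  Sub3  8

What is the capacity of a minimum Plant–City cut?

Augment Plant→Bus2→Sub4→City: bottleneck 2, flow now 2.
Augment Plant→Sub1→Bus3→City: bottleneck 2, flow now 4.
Augment Plant→Sub3→Sub4→City: bottleneck 4, flow now 8.
No augmenting path remains; maximum flow = 8.
By max-flow min-cut, the minimum cut capacity equals the max flow.
In the residual graph, reachable from Plant: {Plant, Bus2, Sub1, Sub3, Bus3}.
Min-cut edges: Bus2→Sub4 (2), Sub3→Sub4 (4), Bus3→City (2); capacity 2 + 4 + 2 = 8.

8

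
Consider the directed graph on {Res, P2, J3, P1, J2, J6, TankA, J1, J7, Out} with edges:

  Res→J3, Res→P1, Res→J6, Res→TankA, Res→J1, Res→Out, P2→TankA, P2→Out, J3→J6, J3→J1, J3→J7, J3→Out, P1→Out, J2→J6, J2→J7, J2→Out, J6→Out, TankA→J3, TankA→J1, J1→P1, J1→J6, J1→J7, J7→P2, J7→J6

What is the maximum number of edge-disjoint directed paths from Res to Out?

Assign every edge capacity 1; by Menger, the answer equals the max flow.
Path Res→Out (+1); total 1.
Path Res→J3→Out (+1); total 2.
Path Res→P1→Out (+1); total 3.
Path Res→J6→Out (+1); total 4.
Path Res→J1→J7→P2→Out (+1); total 5.
No residual Res→Out path; max flow = 5.
Certifying cut of size 5: {J3→Out, J6→Out, J7→P2, P1→Out, Res→Out}.

5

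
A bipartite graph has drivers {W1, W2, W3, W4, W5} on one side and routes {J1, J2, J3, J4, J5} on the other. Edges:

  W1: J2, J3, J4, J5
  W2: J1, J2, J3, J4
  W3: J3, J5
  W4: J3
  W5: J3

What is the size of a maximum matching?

4

Unit-capacity flow: source→left, listed edges, right→sink; max matching = max flow.
Augmenting path W1→J2 (+1); matched 1.
Augmenting path W2→J1 (+1); matched 2.
Augmenting path W3→J3 (+1); matched 3.
Augmenting path W4→J3→W3→J5 (+1); matched 4.
No augmenting path remains; maximum matching = 4.
König certificate: {W1, W2, W3, J3} is a vertex cover of size 4 (every listed pair touches it), so no matching can be larger.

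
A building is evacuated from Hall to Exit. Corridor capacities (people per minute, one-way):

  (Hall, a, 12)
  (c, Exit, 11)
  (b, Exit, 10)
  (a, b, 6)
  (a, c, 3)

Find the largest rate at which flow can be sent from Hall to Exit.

Augment Hall→a→b→Exit: bottleneck 6, flow now 6.
Augment Hall→a→c→Exit: bottleneck 3, flow now 9.
No augmenting path remains; maximum flow = 9.
In the residual graph, reachable from Hall: {Hall, a}.
Min-cut edges: a→b (6), a→c (3); capacity 6 + 3 = 9.
This cut is saturated, so no flow can exceed 9.

9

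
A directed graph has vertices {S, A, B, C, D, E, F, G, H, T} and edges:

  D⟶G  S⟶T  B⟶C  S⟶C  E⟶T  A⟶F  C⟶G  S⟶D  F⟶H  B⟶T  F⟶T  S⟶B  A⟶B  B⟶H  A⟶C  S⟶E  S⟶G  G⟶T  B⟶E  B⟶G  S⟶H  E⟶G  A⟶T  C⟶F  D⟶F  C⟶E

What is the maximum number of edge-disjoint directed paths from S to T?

5

Assign every edge capacity 1; by Menger, the answer equals the max flow.
Path S→T (+1); total 1.
Path S→B→T (+1); total 2.
Path S→E→T (+1); total 3.
Path S→G→T (+1); total 4.
Path S→C→F→T (+1); total 5.
No residual S→T path; max flow = 5.
Certifying cut of size 5: {E→T, F→T, G→T, S→B, S→T}.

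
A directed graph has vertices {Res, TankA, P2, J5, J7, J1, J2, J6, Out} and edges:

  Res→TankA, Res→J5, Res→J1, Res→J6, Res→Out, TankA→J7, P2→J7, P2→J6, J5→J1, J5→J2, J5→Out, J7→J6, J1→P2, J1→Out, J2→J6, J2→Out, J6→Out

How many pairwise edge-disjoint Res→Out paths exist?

4

Assign every edge capacity 1; by Menger, the answer equals the max flow.
Path Res→Out (+1); total 1.
Path Res→J5→Out (+1); total 2.
Path Res→J1→Out (+1); total 3.
Path Res→J6→Out (+1); total 4.
No residual Res→Out path; max flow = 4.
Certifying cut of size 4: {J6→Out, Res→J1, Res→J5, Res→Out}.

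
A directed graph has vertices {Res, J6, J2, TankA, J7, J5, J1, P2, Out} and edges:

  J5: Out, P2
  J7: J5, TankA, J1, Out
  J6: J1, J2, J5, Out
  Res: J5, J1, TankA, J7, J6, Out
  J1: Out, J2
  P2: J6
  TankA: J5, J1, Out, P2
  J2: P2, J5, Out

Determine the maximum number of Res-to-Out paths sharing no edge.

6

Assign every edge capacity 1; by Menger, the answer equals the max flow.
Path Res→Out (+1); total 1.
Path Res→J6→Out (+1); total 2.
Path Res→TankA→Out (+1); total 3.
Path Res→J7→Out (+1); total 4.
Path Res→J5→Out (+1); total 5.
Path Res→J1→Out (+1); total 6.
No residual Res→Out path; max flow = 6.
Certifying cut of size 6: {Res→J1, Res→J5, Res→J6, Res→J7, Res→Out, Res→TankA}.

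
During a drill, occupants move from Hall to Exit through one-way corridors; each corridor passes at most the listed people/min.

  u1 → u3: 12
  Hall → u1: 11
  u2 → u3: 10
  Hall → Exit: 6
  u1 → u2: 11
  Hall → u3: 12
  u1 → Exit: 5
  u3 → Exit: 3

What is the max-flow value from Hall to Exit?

Augment Hall→Exit: bottleneck 6, flow now 6.
Augment Hall→u1→Exit: bottleneck 5, flow now 11.
Augment Hall→u3→Exit: bottleneck 3, flow now 14.
No augmenting path remains; maximum flow = 14.
In the residual graph, reachable from Hall: {Hall, u1, u2, u3}.
Min-cut edges: Hall→Exit (6), u1→Exit (5), u3→Exit (3); capacity 6 + 5 + 3 = 14.
This cut is saturated, so no flow can exceed 14.

14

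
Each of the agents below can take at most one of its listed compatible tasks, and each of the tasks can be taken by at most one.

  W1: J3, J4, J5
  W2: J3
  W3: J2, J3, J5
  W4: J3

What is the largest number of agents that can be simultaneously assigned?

Unit-capacity flow: source→left, listed edges, right→sink; max matching = max flow.
Augmenting path W1→J3 (+1); matched 1.
Augmenting path W3→J2 (+1); matched 2.
Augmenting path W2→J3→W1→J4 (+1); matched 3.
No augmenting path remains; maximum matching = 3.
König certificate: {W1, W3, J3} is a vertex cover of size 3 (every listed pair touches it), so no matching can be larger.

3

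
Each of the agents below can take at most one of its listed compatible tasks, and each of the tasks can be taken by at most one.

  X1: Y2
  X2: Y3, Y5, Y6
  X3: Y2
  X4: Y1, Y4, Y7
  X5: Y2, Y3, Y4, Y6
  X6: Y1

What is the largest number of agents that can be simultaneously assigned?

Unit-capacity flow: source→left, listed edges, right→sink; max matching = max flow.
Augmenting path X1→Y2 (+1); matched 1.
Augmenting path X2→Y3 (+1); matched 2.
Augmenting path X4→Y1 (+1); matched 3.
Augmenting path X5→Y4 (+1); matched 4.
Augmenting path X6→Y1→X4→Y7 (+1); matched 5.
No augmenting path remains; maximum matching = 5.
König certificate: {X2, X4, X5, X6, Y2} is a vertex cover of size 5 (every listed pair touches it), so no matching can be larger.

5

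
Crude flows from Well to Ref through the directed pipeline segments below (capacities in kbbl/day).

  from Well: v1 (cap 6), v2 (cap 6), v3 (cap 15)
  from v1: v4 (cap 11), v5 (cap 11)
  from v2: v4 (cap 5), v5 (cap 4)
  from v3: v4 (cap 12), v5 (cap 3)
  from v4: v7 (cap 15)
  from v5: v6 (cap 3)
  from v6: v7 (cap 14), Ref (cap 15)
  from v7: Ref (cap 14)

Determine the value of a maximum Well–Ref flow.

17

Augment Well→v1→v4→v7→Ref: bottleneck 6, flow now 6.
Augment Well→v2→v4→v7→Ref: bottleneck 5, flow now 11.
Augment Well→v2→v5→v6→Ref: bottleneck 1, flow now 12.
Augment Well→v3→v4→v7→Ref: bottleneck 3, flow now 15.
Augment Well→v3→v5→v6→Ref: bottleneck 2, flow now 17.
No augmenting path remains; maximum flow = 17.
In the residual graph, reachable from Well: {Well, v1, v2, v3, v4, v5, v7}.
Min-cut edges: v5→v6 (3), v7→Ref (14); capacity 3 + 14 = 17.
This cut is saturated, so no flow can exceed 17.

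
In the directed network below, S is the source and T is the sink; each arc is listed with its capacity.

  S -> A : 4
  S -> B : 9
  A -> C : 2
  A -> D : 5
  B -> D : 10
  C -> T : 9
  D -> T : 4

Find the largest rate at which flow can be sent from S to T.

6

Augment S→A→C→T: bottleneck 2, flow now 2.
Augment S→A→D→T: bottleneck 2, flow now 4.
Augment S→B→D→T: bottleneck 2, flow now 6.
No augmenting path remains; maximum flow = 6.
In the residual graph, reachable from S: {S, A, B, D}.
Min-cut edges: A→C (2), D→T (4); capacity 2 + 4 = 6.
This cut is saturated, so no flow can exceed 6.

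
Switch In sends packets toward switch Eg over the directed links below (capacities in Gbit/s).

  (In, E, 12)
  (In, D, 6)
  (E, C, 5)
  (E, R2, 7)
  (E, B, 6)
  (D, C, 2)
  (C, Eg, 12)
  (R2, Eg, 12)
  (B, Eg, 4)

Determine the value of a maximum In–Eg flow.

Augment In→E→C→Eg: bottleneck 5, flow now 5.
Augment In→E→R2→Eg: bottleneck 7, flow now 12.
Augment In→D→C→Eg: bottleneck 2, flow now 14.
No augmenting path remains; maximum flow = 14.
In the residual graph, reachable from In: {In, D}.
Min-cut edges: In→E (12), D→C (2); capacity 12 + 2 = 14.
This cut is saturated, so no flow can exceed 14.

14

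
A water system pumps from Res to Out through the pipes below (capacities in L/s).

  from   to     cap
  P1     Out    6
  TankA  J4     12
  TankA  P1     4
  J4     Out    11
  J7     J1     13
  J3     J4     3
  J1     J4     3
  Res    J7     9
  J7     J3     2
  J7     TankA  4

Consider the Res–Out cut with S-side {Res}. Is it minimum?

Yes — it is a minimum cut (capacity 9).

Given cut capacity: 9 = 9.
Augment Res→J7→TankA→J4→Out: bottleneck 4, flow now 4.
Augment Res→J7→J3→J4→Out: bottleneck 2, flow now 6.
Augment Res→J7→J1→J4→Out: bottleneck 3, flow now 9.
No augmenting path remains; maximum flow = 9.
Cut capacity 9 equals the max flow, so it is a minimum cut.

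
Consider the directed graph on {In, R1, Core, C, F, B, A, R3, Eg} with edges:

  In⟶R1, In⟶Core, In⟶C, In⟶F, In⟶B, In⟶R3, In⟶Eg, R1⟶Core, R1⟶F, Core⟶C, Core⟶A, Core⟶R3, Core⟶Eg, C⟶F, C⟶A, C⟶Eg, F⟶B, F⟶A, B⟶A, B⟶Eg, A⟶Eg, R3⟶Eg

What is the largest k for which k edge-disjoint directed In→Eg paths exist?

Assign every edge capacity 1; by Menger, the answer equals the max flow.
Path In→Eg (+1); total 1.
Path In→Core→Eg (+1); total 2.
Path In→C→Eg (+1); total 3.
Path In→B→Eg (+1); total 4.
Path In→R3→Eg (+1); total 5.
Path In→F→A→Eg (+1); total 6.
No residual In→Eg path; max flow = 6.
Certifying cut of size 6: {A→Eg, B→Eg, C→Eg, Core→Eg, In→Eg, R3→Eg}.

6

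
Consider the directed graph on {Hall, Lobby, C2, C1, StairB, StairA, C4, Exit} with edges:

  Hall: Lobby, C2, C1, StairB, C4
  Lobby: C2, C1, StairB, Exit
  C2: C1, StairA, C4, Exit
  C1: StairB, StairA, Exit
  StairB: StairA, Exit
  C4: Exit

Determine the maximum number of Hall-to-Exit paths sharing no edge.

5

Assign every edge capacity 1; by Menger, the answer equals the max flow.
Path Hall→Lobby→Exit (+1); total 1.
Path Hall→C2→Exit (+1); total 2.
Path Hall→C1→Exit (+1); total 3.
Path Hall→StairB→Exit (+1); total 4.
Path Hall→C4→Exit (+1); total 5.
No residual Hall→Exit path; max flow = 5.
Certifying cut of size 5: {Hall→C1, Hall→C2, Hall→C4, Hall→Lobby, Hall→StairB}.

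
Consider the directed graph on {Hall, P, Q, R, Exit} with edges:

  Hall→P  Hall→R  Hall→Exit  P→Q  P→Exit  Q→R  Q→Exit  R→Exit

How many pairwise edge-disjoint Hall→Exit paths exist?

Assign every edge capacity 1; by Menger, the answer equals the max flow.
Path Hall→Exit (+1); total 1.
Path Hall→P→Exit (+1); total 2.
Path Hall→R→Exit (+1); total 3.
No residual Hall→Exit path; max flow = 3.
Certifying cut of size 3: {Hall→Exit, Hall→P, Hall→R}.

3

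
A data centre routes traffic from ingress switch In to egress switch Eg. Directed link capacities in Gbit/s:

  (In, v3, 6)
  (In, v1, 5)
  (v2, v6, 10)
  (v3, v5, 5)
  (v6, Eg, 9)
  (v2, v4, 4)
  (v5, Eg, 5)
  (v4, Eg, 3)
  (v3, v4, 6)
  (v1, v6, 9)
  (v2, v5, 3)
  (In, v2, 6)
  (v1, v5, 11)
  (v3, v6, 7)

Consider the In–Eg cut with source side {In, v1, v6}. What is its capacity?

32

Edges leaving {In, v1, v6}: In→v2 (6), In→v3 (6), v1→v5 (11), v6→Eg (9).
Cut capacity = 6 + 6 + 11 + 9 = 32.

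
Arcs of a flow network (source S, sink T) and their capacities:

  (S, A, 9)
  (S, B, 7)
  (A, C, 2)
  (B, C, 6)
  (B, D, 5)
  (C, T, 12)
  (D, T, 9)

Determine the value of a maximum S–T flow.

Augment S→A→C→T: bottleneck 2, flow now 2.
Augment S→B→C→T: bottleneck 6, flow now 8.
Augment S→B→D→T: bottleneck 1, flow now 9.
No augmenting path remains; maximum flow = 9.
In the residual graph, reachable from S: {S, A}.
Min-cut edges: S→B (7), A→C (2); capacity 7 + 2 = 9.
This cut is saturated, so no flow can exceed 9.

9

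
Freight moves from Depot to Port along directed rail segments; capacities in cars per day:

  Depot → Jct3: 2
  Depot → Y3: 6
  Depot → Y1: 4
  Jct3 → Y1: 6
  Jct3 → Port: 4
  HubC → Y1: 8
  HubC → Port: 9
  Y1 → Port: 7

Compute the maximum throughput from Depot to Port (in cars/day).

Augment Depot→Jct3→Port: bottleneck 2, flow now 2.
Augment Depot→Y1→Port: bottleneck 4, flow now 6.
No augmenting path remains; maximum flow = 6.
In the residual graph, reachable from Depot: {Depot, Y3}.
Min-cut edges: Depot→Jct3 (2), Depot→Y1 (4); capacity 2 + 4 = 6.
This cut is saturated, so no flow can exceed 6.

6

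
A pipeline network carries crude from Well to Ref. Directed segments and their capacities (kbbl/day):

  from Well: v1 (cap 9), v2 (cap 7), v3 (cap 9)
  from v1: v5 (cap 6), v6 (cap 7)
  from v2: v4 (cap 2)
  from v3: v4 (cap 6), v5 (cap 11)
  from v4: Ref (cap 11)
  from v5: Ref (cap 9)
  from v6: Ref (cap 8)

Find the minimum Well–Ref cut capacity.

20

Augment Well→v1→v5→Ref: bottleneck 6, flow now 6.
Augment Well→v1→v6→Ref: bottleneck 3, flow now 9.
Augment Well→v2→v4→Ref: bottleneck 2, flow now 11.
Augment Well→v3→v4→Ref: bottleneck 6, flow now 17.
Augment Well→v3→v5→Ref: bottleneck 3, flow now 20.
No augmenting path remains; maximum flow = 20.
By max-flow min-cut, the minimum cut capacity equals the max flow.
In the residual graph, reachable from Well: {Well, v2}.
Min-cut edges: Well→v1 (9), Well→v3 (9), v2→v4 (2); capacity 9 + 9 + 2 = 20.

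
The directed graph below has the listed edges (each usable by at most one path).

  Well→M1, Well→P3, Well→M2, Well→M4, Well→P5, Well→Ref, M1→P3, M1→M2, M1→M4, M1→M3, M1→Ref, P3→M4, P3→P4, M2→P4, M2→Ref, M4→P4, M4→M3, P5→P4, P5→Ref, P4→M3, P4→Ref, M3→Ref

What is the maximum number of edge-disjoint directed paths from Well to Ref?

6

Assign every edge capacity 1; by Menger, the answer equals the max flow.
Path Well→Ref (+1); total 1.
Path Well→M1→Ref (+1); total 2.
Path Well→M2→Ref (+1); total 3.
Path Well→P5→Ref (+1); total 4.
Path Well→P3→P4→Ref (+1); total 5.
Path Well→M4→M3→Ref (+1); total 6.
No residual Well→Ref path; max flow = 6.
Certifying cut of size 6: {Well→M1, Well→M2, Well→M4, Well→P3, Well→P5, Well→Ref}.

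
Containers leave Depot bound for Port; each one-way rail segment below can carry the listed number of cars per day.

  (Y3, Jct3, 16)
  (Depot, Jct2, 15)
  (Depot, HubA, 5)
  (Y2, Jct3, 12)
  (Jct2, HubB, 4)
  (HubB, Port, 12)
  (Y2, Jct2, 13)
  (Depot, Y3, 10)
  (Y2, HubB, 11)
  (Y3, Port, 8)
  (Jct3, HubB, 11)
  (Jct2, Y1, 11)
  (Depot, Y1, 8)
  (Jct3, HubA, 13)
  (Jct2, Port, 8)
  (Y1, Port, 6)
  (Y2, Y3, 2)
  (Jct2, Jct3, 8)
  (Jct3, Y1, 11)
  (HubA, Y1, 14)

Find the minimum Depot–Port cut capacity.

31

Augment Depot→Jct2→Port: bottleneck 8, flow now 8.
Augment Depot→Y3→Port: bottleneck 8, flow now 16.
Augment Depot→Y1→Port: bottleneck 6, flow now 22.
Augment Depot→Jct2→HubB→Port: bottleneck 4, flow now 26.
Augment Depot→Jct2→Jct3→HubB→Port: bottleneck 3, flow now 29.
Augment Depot→Y3→Jct3→HubB→Port: bottleneck 2, flow now 31.
No augmenting path remains; maximum flow = 31.
By max-flow min-cut, the minimum cut capacity equals the max flow.
In the residual graph, reachable from Depot: {Depot, HubA, Y1}.
Min-cut edges: Depot→Jct2 (15), Depot→Y3 (10), Y1→Port (6); capacity 15 + 10 + 6 = 31.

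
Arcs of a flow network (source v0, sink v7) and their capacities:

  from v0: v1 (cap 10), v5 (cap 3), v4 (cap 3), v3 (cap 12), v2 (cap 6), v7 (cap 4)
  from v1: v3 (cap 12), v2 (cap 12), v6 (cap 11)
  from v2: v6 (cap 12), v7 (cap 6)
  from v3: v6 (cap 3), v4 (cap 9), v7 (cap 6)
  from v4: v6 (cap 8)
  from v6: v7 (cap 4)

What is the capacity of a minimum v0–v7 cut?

Augment v0→v7: bottleneck 4, flow now 4.
Augment v0→v2→v7: bottleneck 6, flow now 10.
Augment v0→v3→v7: bottleneck 6, flow now 16.
Augment v0→v1→v6→v7: bottleneck 4, flow now 20.
No augmenting path remains; maximum flow = 20.
By max-flow min-cut, the minimum cut capacity equals the max flow.
In the residual graph, reachable from v0: {v0, v1, v2, v3, v4, v5, v6}.
Min-cut edges: v0→v7 (4), v2→v7 (6), v3→v7 (6), v6→v7 (4); capacity 4 + 6 + 6 + 4 = 20.

20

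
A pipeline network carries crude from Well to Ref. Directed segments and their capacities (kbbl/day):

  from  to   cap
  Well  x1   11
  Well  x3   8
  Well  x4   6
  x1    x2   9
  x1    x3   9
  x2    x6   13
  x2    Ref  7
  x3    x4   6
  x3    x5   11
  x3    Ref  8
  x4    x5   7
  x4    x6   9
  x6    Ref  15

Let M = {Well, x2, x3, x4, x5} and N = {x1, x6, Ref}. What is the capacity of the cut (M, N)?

48

Edges leaving {Well, x2, x3, x4, x5}: Well→x1 (11), x2→x6 (13), x2→Ref (7), x3→Ref (8), x4→x6 (9).
Cut capacity = 11 + 13 + 7 + 8 + 9 = 48.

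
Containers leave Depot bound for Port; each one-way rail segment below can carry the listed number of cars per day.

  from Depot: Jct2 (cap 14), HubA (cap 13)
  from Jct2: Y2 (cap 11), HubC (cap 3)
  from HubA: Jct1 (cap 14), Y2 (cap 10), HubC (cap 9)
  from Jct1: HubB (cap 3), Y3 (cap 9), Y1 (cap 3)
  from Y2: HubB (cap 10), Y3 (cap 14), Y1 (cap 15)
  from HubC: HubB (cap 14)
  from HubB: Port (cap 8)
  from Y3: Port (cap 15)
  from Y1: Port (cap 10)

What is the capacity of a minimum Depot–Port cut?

27

Augment Depot→Jct2→Y2→HubB→Port: bottleneck 8, flow now 8.
Augment Depot→Jct2→Y2→Y3→Port: bottleneck 3, flow now 11.
Augment Depot→HubA→Jct1→Y3→Port: bottleneck 9, flow now 20.
Augment Depot→HubA→Jct1→Y1→Port: bottleneck 3, flow now 23.
Augment Depot→HubA→Y2→Y3→Port: bottleneck 1, flow now 24.
Augment Depot→Jct2→HubC→HubB→Y2→Y3→Port: bottleneck 2, flow now 26. (uses reverse residual edge)
Augment Depot→Jct2→HubC→HubB→Y2→Y1→Port: bottleneck 1, flow now 27. (uses reverse residual edge)
No augmenting path remains; maximum flow = 27.
By max-flow min-cut, the minimum cut capacity equals the max flow.
In the residual graph, reachable from Depot: {Depot}.
Min-cut edges: Depot→Jct2 (14), Depot→HubA (13); capacity 14 + 13 = 27.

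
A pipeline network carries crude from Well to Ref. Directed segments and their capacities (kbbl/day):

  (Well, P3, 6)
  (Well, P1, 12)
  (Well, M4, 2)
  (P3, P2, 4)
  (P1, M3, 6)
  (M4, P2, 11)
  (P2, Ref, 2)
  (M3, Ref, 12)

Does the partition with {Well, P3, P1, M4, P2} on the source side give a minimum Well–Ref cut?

Given cut capacity: 6 + 2 = 8.
Augment Well→P3→P2→Ref: bottleneck 2, flow now 2.
Augment Well→P1→M3→Ref: bottleneck 6, flow now 8.
No augmenting path remains; maximum flow = 8.
Cut capacity 8 equals the max flow, so it is a minimum cut.

Yes — it is a minimum cut (capacity 8).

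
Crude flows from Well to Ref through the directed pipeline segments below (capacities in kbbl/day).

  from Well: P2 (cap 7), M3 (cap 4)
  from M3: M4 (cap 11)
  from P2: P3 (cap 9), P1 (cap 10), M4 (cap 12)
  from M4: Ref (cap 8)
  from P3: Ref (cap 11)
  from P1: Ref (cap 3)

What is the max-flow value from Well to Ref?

11

Augment Well→M3→M4→Ref: bottleneck 4, flow now 4.
Augment Well→P2→M4→Ref: bottleneck 4, flow now 8.
Augment Well→P2→P3→Ref: bottleneck 3, flow now 11.
No augmenting path remains; maximum flow = 11.
In the residual graph, reachable from Well: {Well}.
Min-cut edges: Well→M3 (4), Well→P2 (7); capacity 4 + 7 = 11.
This cut is saturated, so no flow can exceed 11.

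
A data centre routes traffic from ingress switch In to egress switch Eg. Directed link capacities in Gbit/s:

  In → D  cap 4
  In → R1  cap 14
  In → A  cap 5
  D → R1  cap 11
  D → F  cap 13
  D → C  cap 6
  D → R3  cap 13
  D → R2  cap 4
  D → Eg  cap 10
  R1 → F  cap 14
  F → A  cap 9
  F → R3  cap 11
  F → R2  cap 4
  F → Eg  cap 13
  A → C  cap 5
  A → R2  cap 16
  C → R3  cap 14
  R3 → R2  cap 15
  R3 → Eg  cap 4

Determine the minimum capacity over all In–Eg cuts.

21

Augment In→D→Eg: bottleneck 4, flow now 4.
Augment In→R1→F→Eg: bottleneck 13, flow now 17.
Augment In→R1→F→R3→Eg: bottleneck 1, flow now 18.
Augment In→A→C→R3→Eg: bottleneck 3, flow now 21.
No augmenting path remains; maximum flow = 21.
By max-flow min-cut, the minimum cut capacity equals the max flow.
In the residual graph, reachable from In: {In, R1, F, A, C, R3, R2}.
Min-cut edges: In→D (4), F→Eg (13), R3→Eg (4); capacity 4 + 13 + 4 = 21.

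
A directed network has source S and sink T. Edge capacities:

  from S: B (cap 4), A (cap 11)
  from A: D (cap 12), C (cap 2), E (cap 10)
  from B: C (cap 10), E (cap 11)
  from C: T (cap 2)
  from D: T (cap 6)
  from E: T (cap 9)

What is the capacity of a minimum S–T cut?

15

Augment S→A→C→T: bottleneck 2, flow now 2.
Augment S→A→D→T: bottleneck 6, flow now 8.
Augment S→A→E→T: bottleneck 3, flow now 11.
Augment S→B→E→T: bottleneck 4, flow now 15.
No augmenting path remains; maximum flow = 15.
By max-flow min-cut, the minimum cut capacity equals the max flow.
In the residual graph, reachable from S: {S}.
Min-cut edges: S→A (11), S→B (4); capacity 11 + 4 = 15.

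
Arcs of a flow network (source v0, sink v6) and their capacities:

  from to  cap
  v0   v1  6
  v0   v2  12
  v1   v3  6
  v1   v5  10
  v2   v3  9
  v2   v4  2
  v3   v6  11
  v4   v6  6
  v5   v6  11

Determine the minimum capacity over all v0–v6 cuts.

Augment v0→v1→v3→v6: bottleneck 6, flow now 6.
Augment v0→v2→v3→v6: bottleneck 5, flow now 11.
Augment v0→v2→v4→v6: bottleneck 2, flow now 13.
Augment v0→v2→v3→v1→v5→v6: bottleneck 4, flow now 17. (uses reverse residual edge)
No augmenting path remains; maximum flow = 17.
By max-flow min-cut, the minimum cut capacity equals the max flow.
In the residual graph, reachable from v0: {v0, v2}.
Min-cut edges: v0→v1 (6), v2→v3 (9), v2→v4 (2); capacity 6 + 9 + 2 = 17.

17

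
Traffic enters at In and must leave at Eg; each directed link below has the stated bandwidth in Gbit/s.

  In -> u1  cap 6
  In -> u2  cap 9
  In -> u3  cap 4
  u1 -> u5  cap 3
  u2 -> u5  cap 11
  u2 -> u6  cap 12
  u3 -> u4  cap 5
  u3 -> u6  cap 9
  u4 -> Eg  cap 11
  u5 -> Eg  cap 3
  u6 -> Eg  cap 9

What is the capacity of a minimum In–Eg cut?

16

Augment In→u1→u5→Eg: bottleneck 3, flow now 3.
Augment In→u2→u6→Eg: bottleneck 9, flow now 12.
Augment In→u3→u4→Eg: bottleneck 4, flow now 16.
No augmenting path remains; maximum flow = 16.
By max-flow min-cut, the minimum cut capacity equals the max flow.
In the residual graph, reachable from In: {In, u1}.
Min-cut edges: In→u2 (9), In→u3 (4), u1→u5 (3); capacity 9 + 4 + 3 = 16.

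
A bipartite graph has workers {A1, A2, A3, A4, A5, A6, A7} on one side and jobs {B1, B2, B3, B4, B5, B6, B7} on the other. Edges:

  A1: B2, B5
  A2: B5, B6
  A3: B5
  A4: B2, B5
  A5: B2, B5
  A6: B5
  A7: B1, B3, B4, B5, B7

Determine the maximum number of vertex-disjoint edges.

Unit-capacity flow: source→left, listed edges, right→sink; max matching = max flow.
Augmenting path A1→B2 (+1); matched 1.
Augmenting path A2→B5 (+1); matched 2.
Augmenting path A7→B1 (+1); matched 3.
Augmenting path A3→B5→A2→B6 (+1); matched 4.
No augmenting path remains; maximum matching = 4.
König certificate: {A2, A7, B2, B5} is a vertex cover of size 4 (every listed pair touches it), so no matching can be larger.

4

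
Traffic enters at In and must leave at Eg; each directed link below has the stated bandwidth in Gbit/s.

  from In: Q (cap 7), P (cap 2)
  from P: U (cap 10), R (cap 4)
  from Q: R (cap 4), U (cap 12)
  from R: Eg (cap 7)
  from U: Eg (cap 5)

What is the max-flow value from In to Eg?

9

Augment In→P→R→Eg: bottleneck 2, flow now 2.
Augment In→Q→R→Eg: bottleneck 4, flow now 6.
Augment In→Q→U→Eg: bottleneck 3, flow now 9.
No augmenting path remains; maximum flow = 9.
In the residual graph, reachable from In: {In}.
Min-cut edges: In→P (2), In→Q (7); capacity 2 + 7 = 9.
This cut is saturated, so no flow can exceed 9.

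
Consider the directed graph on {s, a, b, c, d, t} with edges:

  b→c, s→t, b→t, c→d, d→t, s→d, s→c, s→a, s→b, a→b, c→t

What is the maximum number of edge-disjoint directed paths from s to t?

4

Assign every edge capacity 1; by Menger, the answer equals the max flow.
Path s→t (+1); total 1.
Path s→b→t (+1); total 2.
Path s→c→t (+1); total 3.
Path s→d→t (+1); total 4.
No residual s→t path; max flow = 4.
Certifying cut of size 4: {b→t, c→t, d→t, s→t}.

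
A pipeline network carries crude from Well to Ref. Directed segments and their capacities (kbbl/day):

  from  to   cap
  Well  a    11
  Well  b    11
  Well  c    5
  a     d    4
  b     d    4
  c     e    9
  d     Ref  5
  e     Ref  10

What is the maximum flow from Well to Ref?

10

Augment Well→a→d→Ref: bottleneck 4, flow now 4.
Augment Well→b→d→Ref: bottleneck 1, flow now 5.
Augment Well→c→e→Ref: bottleneck 5, flow now 10.
No augmenting path remains; maximum flow = 10.
In the residual graph, reachable from Well: {Well, a, b, d}.
Min-cut edges: Well→c (5), d→Ref (5); capacity 5 + 5 = 10.
This cut is saturated, so no flow can exceed 10.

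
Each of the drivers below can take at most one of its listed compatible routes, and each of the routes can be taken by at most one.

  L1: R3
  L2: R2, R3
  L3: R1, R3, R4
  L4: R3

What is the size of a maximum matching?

Unit-capacity flow: source→left, listed edges, right→sink; max matching = max flow.
Augmenting path L1→R3 (+1); matched 1.
Augmenting path L2→R2 (+1); matched 2.
Augmenting path L3→R1 (+1); matched 3.
No augmenting path remains; maximum matching = 3.
König certificate: {L2, L3, R3} is a vertex cover of size 3 (every listed pair touches it), so no matching can be larger.

3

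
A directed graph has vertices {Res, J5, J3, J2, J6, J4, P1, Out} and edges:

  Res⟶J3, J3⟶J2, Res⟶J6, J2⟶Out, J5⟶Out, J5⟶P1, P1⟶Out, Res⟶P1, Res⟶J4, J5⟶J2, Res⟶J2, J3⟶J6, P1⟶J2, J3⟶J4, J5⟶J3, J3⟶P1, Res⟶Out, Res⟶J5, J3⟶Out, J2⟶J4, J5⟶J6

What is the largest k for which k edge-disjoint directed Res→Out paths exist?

5

Assign every edge capacity 1; by Menger, the answer equals the max flow.
Path Res→Out (+1); total 1.
Path Res→J5→Out (+1); total 2.
Path Res→J3→Out (+1); total 3.
Path Res→J2→Out (+1); total 4.
Path Res→P1→Out (+1); total 5.
No residual Res→Out path; max flow = 5.
Certifying cut of size 5: {Res→J2, Res→J3, Res→J5, Res→Out, Res→P1}.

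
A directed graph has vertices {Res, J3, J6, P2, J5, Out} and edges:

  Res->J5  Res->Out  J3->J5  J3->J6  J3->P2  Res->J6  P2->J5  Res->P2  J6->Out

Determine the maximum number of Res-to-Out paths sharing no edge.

Assign every edge capacity 1; by Menger, the answer equals the max flow.
Path Res→Out (+1); total 1.
Path Res→J6→Out (+1); total 2.
No residual Res→Out path; max flow = 2.
Certifying cut of size 2: {Res→J6, Res→Out}.

2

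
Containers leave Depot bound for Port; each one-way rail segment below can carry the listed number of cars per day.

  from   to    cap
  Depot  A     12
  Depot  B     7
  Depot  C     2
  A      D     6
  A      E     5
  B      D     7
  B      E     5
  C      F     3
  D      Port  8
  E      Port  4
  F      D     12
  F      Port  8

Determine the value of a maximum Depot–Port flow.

Augment Depot→A→D→Port: bottleneck 6, flow now 6.
Augment Depot→A→E→Port: bottleneck 4, flow now 10.
Augment Depot→B→D→Port: bottleneck 2, flow now 12.
Augment Depot→C→F→Port: bottleneck 2, flow now 14.
No augmenting path remains; maximum flow = 14.
In the residual graph, reachable from Depot: {Depot, A, B, D, E}.
Min-cut edges: Depot→C (2), D→Port (8), E→Port (4); capacity 2 + 8 + 4 = 14.
This cut is saturated, so no flow can exceed 14.

14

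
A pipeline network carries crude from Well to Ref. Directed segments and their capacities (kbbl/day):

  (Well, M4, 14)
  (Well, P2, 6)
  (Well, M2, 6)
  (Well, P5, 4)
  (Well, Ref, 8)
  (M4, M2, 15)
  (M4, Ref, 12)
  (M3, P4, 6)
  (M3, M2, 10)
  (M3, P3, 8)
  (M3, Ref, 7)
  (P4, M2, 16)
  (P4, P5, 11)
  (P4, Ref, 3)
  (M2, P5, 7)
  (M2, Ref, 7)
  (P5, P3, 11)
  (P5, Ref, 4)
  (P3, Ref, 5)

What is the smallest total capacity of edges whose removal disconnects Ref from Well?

32

Augment Well→Ref: bottleneck 8, flow now 8.
Augment Well→M4→Ref: bottleneck 12, flow now 20.
Augment Well→M2→Ref: bottleneck 6, flow now 26.
Augment Well→P5→Ref: bottleneck 4, flow now 30.
Augment Well→M4→M2→Ref: bottleneck 1, flow now 31.
Augment Well→M4→M2→P5→P3→Ref: bottleneck 1, flow now 32.
No augmenting path remains; maximum flow = 32.
By max-flow min-cut, the minimum cut capacity equals the max flow.
In the residual graph, reachable from Well: {Well, P2}.
Min-cut edges: Well→M4 (14), Well→M2 (6), Well→P5 (4), Well→Ref (8); capacity 14 + 6 + 4 + 8 = 32.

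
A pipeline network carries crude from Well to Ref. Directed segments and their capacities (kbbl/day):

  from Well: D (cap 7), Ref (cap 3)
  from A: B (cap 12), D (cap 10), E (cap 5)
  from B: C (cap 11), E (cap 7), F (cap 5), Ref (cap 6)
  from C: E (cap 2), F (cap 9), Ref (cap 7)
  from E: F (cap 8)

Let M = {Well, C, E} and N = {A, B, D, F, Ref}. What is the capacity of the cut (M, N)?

Edges leaving {Well, C, E}: Well→D (7), Well→Ref (3), C→F (9), C→Ref (7), E→F (8).
Cut capacity = 7 + 3 + 9 + 7 + 8 = 34.

34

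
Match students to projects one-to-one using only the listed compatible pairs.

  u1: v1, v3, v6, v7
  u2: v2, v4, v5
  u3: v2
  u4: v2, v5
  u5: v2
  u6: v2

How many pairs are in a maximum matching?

Unit-capacity flow: source→left, listed edges, right→sink; max matching = max flow.
Augmenting path u1→v1 (+1); matched 1.
Augmenting path u2→v2 (+1); matched 2.
Augmenting path u4→v5 (+1); matched 3.
Augmenting path u3→v2→u2→v4 (+1); matched 4.
No augmenting path remains; maximum matching = 4.
König certificate: {u1, u2, u4, v2} is a vertex cover of size 4 (every listed pair touches it), so no matching can be larger.

4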